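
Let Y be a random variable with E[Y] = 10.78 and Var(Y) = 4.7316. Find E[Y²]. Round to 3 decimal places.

120.940

E[Y²] = Var(Y) + (E[Y])² = 4.7316 + (10.78)² = 120.94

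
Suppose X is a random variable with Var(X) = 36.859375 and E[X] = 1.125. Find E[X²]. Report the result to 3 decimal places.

E[X²] = Var(X) + (E[X])² = 36.859375 + (1.125)² = 38.125

38.125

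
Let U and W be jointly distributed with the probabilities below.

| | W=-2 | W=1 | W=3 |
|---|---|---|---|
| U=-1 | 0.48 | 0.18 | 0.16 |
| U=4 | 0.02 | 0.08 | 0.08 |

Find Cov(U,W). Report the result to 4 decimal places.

E[U] = -0.1,  E[W] = -0.02
E[UW] = 1.42
Cov(U,W) = E[UW] − E[U]E[W] = 1.42 − (-0.1)(-0.02) = 1.418

1.4180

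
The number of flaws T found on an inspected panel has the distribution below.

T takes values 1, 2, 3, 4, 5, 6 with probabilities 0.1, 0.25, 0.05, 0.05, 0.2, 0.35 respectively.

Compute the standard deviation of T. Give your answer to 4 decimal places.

1.8835

E[T] = (1)(0.1) + (2)(0.25) + (3)(0.05) + (4)(0.05) + (5)(0.2) + (6)(0.35) = 4.05
E[T²] = (1)²(0.1) + (2)²(0.25) + (3)²(0.05) + (4)²(0.05) + (5)²(0.2) + (6)²(0.35) = 19.95
Var(T) = E[T²] − (E[T])² = 19.95 − (4.05)² = 3.5475
σ(T) = √3.5475 ≈ 1.8835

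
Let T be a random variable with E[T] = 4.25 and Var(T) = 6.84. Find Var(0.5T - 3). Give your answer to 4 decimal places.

1.7100

Var(0.5T - 3) = (0.5)²·Var(T) = 0.25·6.84 = 1.71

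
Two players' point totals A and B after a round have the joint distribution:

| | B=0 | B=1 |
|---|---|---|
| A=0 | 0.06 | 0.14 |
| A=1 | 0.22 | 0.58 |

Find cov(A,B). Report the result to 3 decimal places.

0.004

E[A] = 0.8,  E[B] = 0.72
E[AB] = 0.58
cov(A,B) = E[AB] − E[A]E[B] = 0.58 − (0.8)(0.72) = 0.004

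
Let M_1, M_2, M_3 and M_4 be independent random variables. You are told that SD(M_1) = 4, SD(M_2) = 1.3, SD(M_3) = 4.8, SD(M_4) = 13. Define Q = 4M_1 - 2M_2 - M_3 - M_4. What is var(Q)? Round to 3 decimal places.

var(M_1) = 16, var(M_2) = 1.69, var(M_3) = 23.04, var(M_4) = 169
By independence, var(Q) = (4)²var(M_1) + (-2)²var(M_2) + (-1)²var(M_3) + (-1)²var(M_4)
= (4)²·16 + (-2)²·1.69 + (-1)²·23.04 + (-1)²·169 = 454.8

454.800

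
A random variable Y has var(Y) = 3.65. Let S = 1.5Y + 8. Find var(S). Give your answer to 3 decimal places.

8.213

var(1.5Y + 8) = (1.5)²·var(Y) = 2.25·3.65 = 8.2125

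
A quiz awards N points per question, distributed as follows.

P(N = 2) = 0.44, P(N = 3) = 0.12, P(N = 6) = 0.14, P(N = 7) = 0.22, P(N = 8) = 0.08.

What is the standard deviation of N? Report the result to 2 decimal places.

E[N] = (2)(0.44) + (3)(0.12) + (6)(0.14) + (7)(0.22) + (8)(0.08) = 4.26
E[N²] = (2)²(0.44) + (3)²(0.12) + (6)²(0.14) + (7)²(0.22) + (8)²(0.08) = 23.78
var(N) = E[N²] − (E[N])² = 23.78 − (4.26)² = 5.6324
SD(N) = √5.6324 ≈ 2.37

2.37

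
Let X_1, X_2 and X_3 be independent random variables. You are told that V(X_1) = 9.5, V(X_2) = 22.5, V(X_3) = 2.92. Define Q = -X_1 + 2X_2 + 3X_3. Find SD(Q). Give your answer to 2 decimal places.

By independence, V(Q) = (-1)²V(X_1) + (2)²V(X_2) + (3)²V(X_3)
= (-1)²·9.5 + (2)²·22.5 + (3)²·2.92 = 125.78
SD(Q) = √125.78 ≈ 11.22

11.22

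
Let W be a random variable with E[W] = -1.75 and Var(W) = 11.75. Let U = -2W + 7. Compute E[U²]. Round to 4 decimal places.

157.2500

E[-2W + 7] = -2·-1.75 + 7 = 10.5
Var(-2W + 7) = (-2)²·11.75 = 47
E[U²] = Var(U) + (E[U])² = 47 + (10.5)² = 157.25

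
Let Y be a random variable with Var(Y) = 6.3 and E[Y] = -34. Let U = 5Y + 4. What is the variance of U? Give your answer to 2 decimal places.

157.50

Var(5Y + 4) = (5)²·Var(Y) = 25·6.3 = 157.5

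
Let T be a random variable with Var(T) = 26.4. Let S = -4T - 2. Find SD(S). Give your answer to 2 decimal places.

Var(-4T - 2) = (-4)²·26.4 = 422.4
SD(S) = √422.4 ≈ 20.55

20.55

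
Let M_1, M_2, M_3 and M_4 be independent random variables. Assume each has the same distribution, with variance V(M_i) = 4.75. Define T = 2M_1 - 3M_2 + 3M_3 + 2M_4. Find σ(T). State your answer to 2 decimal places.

11.11

By independence, V(T) = (2)²V(M_1) + (-3)²V(M_2) + (3)²V(M_3) + (2)²V(M_4)
= (2)²·4.75 + (-3)²·4.75 + (3)²·4.75 + (2)²·4.75 = 123.5
σ(T) = √123.5 ≈ 11.11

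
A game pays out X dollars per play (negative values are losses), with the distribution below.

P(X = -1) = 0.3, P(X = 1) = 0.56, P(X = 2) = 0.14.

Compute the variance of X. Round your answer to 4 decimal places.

E[X] = (-1)(0.3) + (1)(0.56) + (2)(0.14) = 0.54
E[X²] = (-1)²(0.3) + (1)²(0.56) + (2)²(0.14) = 1.42
var(X) = E[X²] − (E[X])² = 1.42 − (0.54)² = 1.1284

1.1284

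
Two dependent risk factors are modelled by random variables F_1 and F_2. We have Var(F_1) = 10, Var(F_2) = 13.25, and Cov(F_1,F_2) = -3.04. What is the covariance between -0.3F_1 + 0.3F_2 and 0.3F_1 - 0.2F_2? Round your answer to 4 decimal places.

-2.1510

Cov(-0.3F_1 + 0.3F_2, 0.3F_1 - 0.2F_2) = (-0.3)(0.3)Var(F_1) + (0.3)(-0.2)Var(F_2) + [(-0.3)(-0.2) + (0.3)(0.3)]Cov(F_1,F_2)
= -0.09·10 + -0.06·13.25 + 0.15·-3.04 = -2.151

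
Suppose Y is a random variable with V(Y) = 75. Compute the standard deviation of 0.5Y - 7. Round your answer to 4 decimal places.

V(0.5Y - 7) = (0.5)²·75 = 18.75
σ(0.5Y - 7) = √18.75 ≈ 4.3301

4.3301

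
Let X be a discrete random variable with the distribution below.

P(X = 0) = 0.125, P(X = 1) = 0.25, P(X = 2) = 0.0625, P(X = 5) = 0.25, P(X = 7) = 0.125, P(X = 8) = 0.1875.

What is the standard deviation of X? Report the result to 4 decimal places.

2.9791

E[X] = (0)(0.125) + (1)(0.25) + (2)(0.0625) + (5)(0.25) + (7)(0.125) + (8)(0.1875) = 4
E[X²] = (0)²(0.125) + (1)²(0.25) + (2)²(0.0625) + (5)²(0.25) + (7)²(0.125) + (8)²(0.1875) = 24.875
var(X) = E[X²] − (E[X])² = 24.875 − (4)² = 8.875
SD(X) = √8.875 ≈ 2.9791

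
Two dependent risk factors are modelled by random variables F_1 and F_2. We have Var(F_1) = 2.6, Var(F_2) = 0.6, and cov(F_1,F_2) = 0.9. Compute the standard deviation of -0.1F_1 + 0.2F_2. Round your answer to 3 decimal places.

Var(-0.1F_1 + 0.2F_2) = (-0.1)²·Var(F_1) + (0.2)²·Var(F_2) + 2·(-0.1)·(0.2)·cov(F_1,F_2)
= 0.01·2.6 + 0.04·0.6 + -0.04·0.9 = 0.014
SD(-0.1F_1 + 0.2F_2) = √0.014 ≈ 0.118

0.118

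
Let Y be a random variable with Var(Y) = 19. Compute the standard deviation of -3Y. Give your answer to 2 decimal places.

Var(-3Y) = (-3)²·19 = 171
SD(-3Y) = √171 ≈ 13.08

13.08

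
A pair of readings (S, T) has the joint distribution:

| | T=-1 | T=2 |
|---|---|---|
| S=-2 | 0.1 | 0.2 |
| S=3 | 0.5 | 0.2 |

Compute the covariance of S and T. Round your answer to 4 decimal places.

-1.2000

E[S] = 1.5,  E[T] = 0.2
E[ST] = -0.9
Cov(S,T) = E[ST] − E[S]E[T] = -0.9 − (1.5)(0.2) = -1.2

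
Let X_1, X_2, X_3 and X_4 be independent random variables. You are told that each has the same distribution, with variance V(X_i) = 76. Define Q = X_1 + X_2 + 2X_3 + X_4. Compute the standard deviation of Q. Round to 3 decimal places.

23.065

By independence, V(Q) = (1)²V(X_1) + (1)²V(X_2) + (2)²V(X_3) + (1)²V(X_4)
= (1)²·76 + (1)²·76 + (2)²·76 + (1)²·76 = 532
σ(Q) = √532 ≈ 23.065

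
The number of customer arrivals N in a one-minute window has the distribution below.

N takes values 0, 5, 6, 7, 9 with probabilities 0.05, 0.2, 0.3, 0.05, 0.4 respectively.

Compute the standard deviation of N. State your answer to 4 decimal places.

E[N] = (0)(0.05) + (5)(0.2) + (6)(0.3) + (7)(0.05) + (9)(0.4) = 6.75
E[N²] = (0)²(0.05) + (5)²(0.2) + (6)²(0.3) + (7)²(0.05) + (9)²(0.4) = 50.65
var(N) = E[N²] − (E[N])² = 50.65 − (6.75)² = 5.0875
SD(N) = √5.0875 ≈ 2.2555

2.2555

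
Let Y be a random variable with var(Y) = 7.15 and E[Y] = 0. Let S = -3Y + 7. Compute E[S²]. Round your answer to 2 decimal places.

113.35

E[-3Y + 7] = -3·0 + 7 = 7
var(-3Y + 7) = (-3)²·7.15 = 64.35
E[S²] = var(S) + (E[S])² = 64.35 + (7)² = 113.35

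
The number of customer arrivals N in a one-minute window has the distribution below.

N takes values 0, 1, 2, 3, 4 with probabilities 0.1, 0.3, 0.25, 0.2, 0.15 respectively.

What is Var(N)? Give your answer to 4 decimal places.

1.5000

E[N] = (0)(0.1) + (1)(0.3) + (2)(0.25) + (3)(0.2) + (4)(0.15) = 2
E[N²] = (0)²(0.1) + (1)²(0.3) + (2)²(0.25) + (3)²(0.2) + (4)²(0.15) = 5.5
Var(N) = E[N²] − (E[N])² = 5.5 − (2)² = 1.5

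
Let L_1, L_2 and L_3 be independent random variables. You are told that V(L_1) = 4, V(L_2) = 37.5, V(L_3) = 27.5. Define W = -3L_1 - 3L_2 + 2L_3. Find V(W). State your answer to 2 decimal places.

483.50

By independence, V(W) = (-3)²V(L_1) + (-3)²V(L_2) + (2)²V(L_3)
= (-3)²·4 + (-3)²·37.5 + (2)²·27.5 = 483.5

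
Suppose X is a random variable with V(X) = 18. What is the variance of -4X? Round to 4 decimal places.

288.0000

V(-4X) = (-4)²·V(X) = 16·18 = 288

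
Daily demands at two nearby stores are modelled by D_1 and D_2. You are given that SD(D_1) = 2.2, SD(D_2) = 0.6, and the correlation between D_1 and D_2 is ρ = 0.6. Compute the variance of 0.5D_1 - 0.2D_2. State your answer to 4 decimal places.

1.0660

Var(D_1) = (2.2)² = 4.84;  Var(D_2) = (0.6)² = 0.36
cov(D_1,D_2) = ρ·SD(D_1)·SD(D_2) = 0.6·2.2·0.6 = 0.792
Var(0.5D_1 - 0.2D_2) = (0.5)²·Var(D_1) + (-0.2)²·Var(D_2) + 2·(0.5)·(-0.2)·cov(D_1,D_2)
= 0.25·4.84 + 0.04·0.36 + -0.2·0.792 = 1.066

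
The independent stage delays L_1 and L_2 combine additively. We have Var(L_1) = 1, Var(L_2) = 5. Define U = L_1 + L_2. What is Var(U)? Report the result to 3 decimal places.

6.000

By independence, Var(U) = (1)²Var(L_1) + (1)²Var(L_2)
= (1)²·1 + (1)²·5 = 6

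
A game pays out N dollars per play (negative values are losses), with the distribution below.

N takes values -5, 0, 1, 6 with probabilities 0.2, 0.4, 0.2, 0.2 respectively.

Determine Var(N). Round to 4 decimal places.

E[N] = (-5)(0.2) + (0)(0.4) + (1)(0.2) + (6)(0.2) = 0.4
E[N²] = (-5)²(0.2) + (0)²(0.4) + (1)²(0.2) + (6)²(0.2) = 12.4
Var(N) = E[N²] − (E[N])² = 12.4 − (0.4)² = 12.24

12.2400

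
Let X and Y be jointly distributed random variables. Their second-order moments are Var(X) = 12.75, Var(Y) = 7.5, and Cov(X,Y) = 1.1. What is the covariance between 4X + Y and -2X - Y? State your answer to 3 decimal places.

Cov(4X + Y, -2X - Y) = (4)(-2)Var(X) + (1)(-1)Var(Y) + [(4)(-1) + (1)(-2)]Cov(X,Y)
= -8·12.75 + -1·7.5 + -6·1.1 = -116.1

-116.100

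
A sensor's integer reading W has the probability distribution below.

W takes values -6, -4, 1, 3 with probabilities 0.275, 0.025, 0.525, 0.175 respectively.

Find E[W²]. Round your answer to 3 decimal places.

E[W²] = (-6)²(0.275) + (-4)²(0.025) + (1)²(0.525) + (3)²(0.175) = 12.4

12.400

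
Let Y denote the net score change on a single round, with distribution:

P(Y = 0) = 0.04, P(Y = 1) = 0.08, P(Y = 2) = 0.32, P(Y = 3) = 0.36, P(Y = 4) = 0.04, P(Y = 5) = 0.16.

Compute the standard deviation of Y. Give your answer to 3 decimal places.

1.274

E[Y] = (0)(0.04) + (1)(0.08) + (2)(0.32) + (3)(0.36) + (4)(0.04) + (5)(0.16) = 2.76
E[Y²] = (0)²(0.04) + (1)²(0.08) + (2)²(0.32) + (3)²(0.36) + (4)²(0.04) + (5)²(0.16) = 9.24
Var(Y) = E[Y²] − (E[Y])² = 9.24 − (2.76)² = 1.6224
SD(Y) = √1.6224 ≈ 1.274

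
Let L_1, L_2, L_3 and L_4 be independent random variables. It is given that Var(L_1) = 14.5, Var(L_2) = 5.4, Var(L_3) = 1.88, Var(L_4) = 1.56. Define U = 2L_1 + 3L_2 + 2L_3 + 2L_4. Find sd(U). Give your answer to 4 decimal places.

10.9709

By independence, Var(U) = (2)²Var(L_1) + (3)²Var(L_2) + (2)²Var(L_3) + (2)²Var(L_4)
= (2)²·14.5 + (3)²·5.4 + (2)²·1.88 + (2)²·1.56 = 120.36
sd(U) = √120.36 ≈ 10.9709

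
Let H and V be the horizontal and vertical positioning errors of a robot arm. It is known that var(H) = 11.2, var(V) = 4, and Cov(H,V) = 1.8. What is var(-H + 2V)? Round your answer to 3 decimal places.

var(-H + 2V) = (-1)²·var(H) + (2)²·var(V) + 2·(-1)·(2)·Cov(H,V)
= 1·11.2 + 4·4 + -4·1.8 = 20

20.000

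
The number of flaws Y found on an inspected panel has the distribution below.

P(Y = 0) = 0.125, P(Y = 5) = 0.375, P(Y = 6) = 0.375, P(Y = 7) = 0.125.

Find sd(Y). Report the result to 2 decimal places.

E[Y] = (0)(0.125) + (5)(0.375) + (6)(0.375) + (7)(0.125) = 5
E[Y²] = (0)²(0.125) + (5)²(0.375) + (6)²(0.375) + (7)²(0.125) = 29
Var(Y) = E[Y²] − (E[Y])² = 29 − (5)² = 4
sd(Y) = √4 ≈ 2.00

2.00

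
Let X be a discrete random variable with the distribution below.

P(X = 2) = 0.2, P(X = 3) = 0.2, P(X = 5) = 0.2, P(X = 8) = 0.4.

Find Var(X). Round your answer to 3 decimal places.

E[X] = (2)(0.2) + (3)(0.2) + (5)(0.2) + (8)(0.4) = 5.2
E[X²] = (2)²(0.2) + (3)²(0.2) + (5)²(0.2) + (8)²(0.4) = 33.2
Var(X) = E[X²] − (E[X])² = 33.2 − (5.2)² = 6.16

6.160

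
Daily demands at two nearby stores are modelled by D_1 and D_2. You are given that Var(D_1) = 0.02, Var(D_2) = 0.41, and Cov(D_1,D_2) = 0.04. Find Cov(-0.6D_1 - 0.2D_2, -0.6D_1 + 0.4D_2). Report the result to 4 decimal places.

-0.0304

Cov(-0.6D_1 - 0.2D_2, -0.6D_1 + 0.4D_2) = (-0.6)(-0.6)Var(D_1) + (-0.2)(0.4)Var(D_2) + [(-0.6)(0.4) + (-0.2)(-0.6)]Cov(D_1,D_2)
= 0.36·0.02 + -0.08·0.41 + -0.12·0.04 = -0.0304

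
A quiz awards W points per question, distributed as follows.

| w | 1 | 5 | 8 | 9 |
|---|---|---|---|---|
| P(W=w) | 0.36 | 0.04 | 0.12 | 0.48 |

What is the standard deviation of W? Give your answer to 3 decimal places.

3.717

E[W] = (1)(0.36) + (5)(0.04) + (8)(0.12) + (9)(0.48) = 5.84
E[W²] = (1)²(0.36) + (5)²(0.04) + (8)²(0.12) + (9)²(0.48) = 47.92
Var(W) = E[W²] − (E[W])² = 47.92 − (5.84)² = 13.8144
SD(W) = √13.8144 ≈ 3.717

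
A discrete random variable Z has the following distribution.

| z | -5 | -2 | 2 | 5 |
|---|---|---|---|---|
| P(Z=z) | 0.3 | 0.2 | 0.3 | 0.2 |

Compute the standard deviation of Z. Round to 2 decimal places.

E[Z] = (-5)(0.3) + (-2)(0.2) + (2)(0.3) + (5)(0.2) = -0.3
E[Z²] = (-5)²(0.3) + (-2)²(0.2) + (2)²(0.3) + (5)²(0.2) = 14.5
Var(Z) = E[Z²] − (E[Z])² = 14.5 − (-0.3)² = 14.41
σ(Z) = √14.41 ≈ 3.80

3.80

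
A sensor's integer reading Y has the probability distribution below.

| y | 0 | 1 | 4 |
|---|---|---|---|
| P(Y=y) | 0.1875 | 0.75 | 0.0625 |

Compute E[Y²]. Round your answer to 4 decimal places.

E[Y²] = (0)²(0.1875) + (1)²(0.75) + (4)²(0.0625) = 1.75

1.7500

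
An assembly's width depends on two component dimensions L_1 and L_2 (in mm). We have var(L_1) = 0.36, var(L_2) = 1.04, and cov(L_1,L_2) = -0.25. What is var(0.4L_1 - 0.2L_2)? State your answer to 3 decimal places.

0.139

var(0.4L_1 - 0.2L_2) = (0.4)²·var(L_1) + (-0.2)²·var(L_2) + 2·(0.4)·(-0.2)·cov(L_1,L_2)
= 0.16·0.36 + 0.04·1.04 + -0.16·-0.25 = 0.1392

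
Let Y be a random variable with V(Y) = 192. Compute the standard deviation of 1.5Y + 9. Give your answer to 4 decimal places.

20.7846

V(1.5Y + 9) = (1.5)²·192 = 432
SD(1.5Y + 9) = √432 ≈ 20.7846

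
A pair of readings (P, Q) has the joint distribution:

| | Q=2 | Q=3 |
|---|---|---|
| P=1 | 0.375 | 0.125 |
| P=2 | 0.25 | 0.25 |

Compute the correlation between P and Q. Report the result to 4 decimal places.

0.2582

E[P] = 1.5,  E[Q] = 2.375
E[PQ] = 3.625
Cov(P,Q) = E[PQ] − E[P]E[Q] = 3.625 − (1.5)(2.375) = 0.0625
V(P) = 0.25,  V(Q) = 0.234375
ρ = 0.0625 / √(0.25·0.234375) ≈ 0.2582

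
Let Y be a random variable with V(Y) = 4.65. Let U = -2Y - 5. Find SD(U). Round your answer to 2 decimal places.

4.31

V(-2Y - 5) = (-2)²·4.65 = 18.6
SD(U) = √18.6 ≈ 4.31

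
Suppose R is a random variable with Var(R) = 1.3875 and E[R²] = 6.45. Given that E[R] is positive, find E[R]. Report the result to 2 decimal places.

2.25

(E[R])² = E[R²] − Var(R) = 6.45 − 1.3875 = 5.0625
E[R] = √5.0625 = 2.25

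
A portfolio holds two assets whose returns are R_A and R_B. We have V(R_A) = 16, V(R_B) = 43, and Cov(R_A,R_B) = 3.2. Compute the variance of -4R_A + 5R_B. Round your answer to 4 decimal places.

1203.0000

V(-4R_A + 5R_B) = (-4)²·V(R_A) + (5)²·V(R_B) + 2·(-4)·(5)·Cov(R_A,R_B)
= 16·16 + 25·43 + -40·3.2 = 1203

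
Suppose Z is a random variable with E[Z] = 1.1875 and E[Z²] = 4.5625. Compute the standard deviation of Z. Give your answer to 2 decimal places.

var(Z) = 4.5625 − (1.1875)² = 3.15234375
SD(Z) = √3.15234375 ≈ 1.78

1.78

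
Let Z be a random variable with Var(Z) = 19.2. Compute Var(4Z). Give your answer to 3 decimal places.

307.200

Var(4Z) = (4)²·Var(Z) = 16·19.2 = 307.2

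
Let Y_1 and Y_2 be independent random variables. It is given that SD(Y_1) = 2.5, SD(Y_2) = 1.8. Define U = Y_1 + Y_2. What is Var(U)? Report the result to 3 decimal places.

9.490

Var(Y_1) = 6.25, Var(Y_2) = 3.24
By independence, Var(U) = (1)²Var(Y_1) + (1)²Var(Y_2)
= (1)²·6.25 + (1)²·3.24 = 9.49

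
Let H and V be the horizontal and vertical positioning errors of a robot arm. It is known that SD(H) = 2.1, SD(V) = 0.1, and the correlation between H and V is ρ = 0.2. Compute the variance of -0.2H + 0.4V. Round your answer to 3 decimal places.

0.171

Var(H) = (2.1)² = 4.41;  Var(V) = (0.1)² = 0.01
Cov(H,V) = ρ·SD(H)·SD(V) = 0.2·2.1·0.1 = 0.042
Var(-0.2H + 0.4V) = (-0.2)²·Var(H) + (0.4)²·Var(V) + 2·(-0.2)·(0.4)·Cov(H,V)
= 0.04·4.41 + 0.16·0.01 + -0.16·0.042 = 0.17128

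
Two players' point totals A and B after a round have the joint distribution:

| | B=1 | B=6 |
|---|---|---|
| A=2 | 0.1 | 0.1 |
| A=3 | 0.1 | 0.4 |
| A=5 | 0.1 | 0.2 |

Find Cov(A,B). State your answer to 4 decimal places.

E[A] = 3.4,  E[B] = 4.5
E[AB] = 15.4
Cov(A,B) = E[AB] − E[A]E[B] = 15.4 − (3.4)(4.5) = 0.1

0.1000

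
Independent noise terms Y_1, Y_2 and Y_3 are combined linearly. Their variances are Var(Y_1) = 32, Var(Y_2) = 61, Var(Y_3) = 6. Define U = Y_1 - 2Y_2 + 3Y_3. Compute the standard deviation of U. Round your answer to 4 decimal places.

18.1659

By independence, Var(U) = (1)²Var(Y_1) + (-2)²Var(Y_2) + (3)²Var(Y_3)
= (1)²·32 + (-2)²·61 + (3)²·6 = 330
SD(U) = √330 ≈ 18.1659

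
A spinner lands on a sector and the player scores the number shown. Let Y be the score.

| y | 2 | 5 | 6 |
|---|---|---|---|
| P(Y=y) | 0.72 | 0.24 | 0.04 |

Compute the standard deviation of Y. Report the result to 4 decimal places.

1.4232

E[Y] = (2)(0.72) + (5)(0.24) + (6)(0.04) = 2.88
E[Y²] = (2)²(0.72) + (5)²(0.24) + (6)²(0.04) = 10.32
Var(Y) = E[Y²] − (E[Y])² = 10.32 − (2.88)² = 2.0256
sd(Y) = √2.0256 ≈ 1.4232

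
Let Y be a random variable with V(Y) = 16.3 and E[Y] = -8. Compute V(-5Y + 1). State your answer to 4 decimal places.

407.5000

V(-5Y + 1) = (-5)²·V(Y) = 25·16.3 = 407.5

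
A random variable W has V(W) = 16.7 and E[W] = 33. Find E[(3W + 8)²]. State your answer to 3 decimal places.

11599.300

E[3W + 8] = 3·33 + 8 = 107
V(3W + 8) = (3)²·16.7 = 150.3
E[(3W + 8)²] = V((3W + 8)) + (E[(3W + 8)])² = 150.3 + (107)² = 11599.3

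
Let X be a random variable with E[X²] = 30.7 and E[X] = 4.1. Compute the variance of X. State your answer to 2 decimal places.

V(X) = 30.7 − (4.1)² = 13.89

13.89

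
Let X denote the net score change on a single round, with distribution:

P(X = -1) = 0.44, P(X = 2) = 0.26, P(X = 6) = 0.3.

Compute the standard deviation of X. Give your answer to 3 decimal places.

E[X] = (-1)(0.44) + (2)(0.26) + (6)(0.3) = 1.88
E[X²] = (-1)²(0.44) + (2)²(0.26) + (6)²(0.3) = 12.28
V(X) = E[X²] − (E[X])² = 12.28 − (1.88)² = 8.7456
SD(X) = √8.7456 ≈ 2.957

2.957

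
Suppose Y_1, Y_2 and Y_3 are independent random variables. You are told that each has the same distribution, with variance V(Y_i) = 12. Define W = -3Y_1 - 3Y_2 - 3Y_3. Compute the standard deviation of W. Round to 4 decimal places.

By independence, V(W) = (-3)²V(Y_1) + (-3)²V(Y_2) + (-3)²V(Y_3)
= (-3)²·12 + (-3)²·12 + (-3)²·12 = 324
σ(W) = √324 ≈ 18.0000

18.0000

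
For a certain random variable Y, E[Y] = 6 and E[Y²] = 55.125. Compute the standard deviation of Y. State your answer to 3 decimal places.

4.373

Var(Y) = 55.125 − (6)² = 19.125
sd(Y) = √19.125 ≈ 4.373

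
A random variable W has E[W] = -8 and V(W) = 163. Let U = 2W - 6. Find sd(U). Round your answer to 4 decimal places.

V(2W - 6) = (2)²·163 = 652
sd(U) = √652 ≈ 25.5343

25.5343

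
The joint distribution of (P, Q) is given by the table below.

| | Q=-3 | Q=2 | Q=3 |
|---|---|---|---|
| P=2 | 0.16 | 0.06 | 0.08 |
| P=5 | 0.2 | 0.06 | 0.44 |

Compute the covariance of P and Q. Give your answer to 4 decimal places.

1.0080

E[P] = 4.1,  E[Q] = 0.72
E[PQ] = 3.96
cov(P,Q) = E[PQ] − E[P]E[Q] = 3.96 − (4.1)(0.72) = 1.008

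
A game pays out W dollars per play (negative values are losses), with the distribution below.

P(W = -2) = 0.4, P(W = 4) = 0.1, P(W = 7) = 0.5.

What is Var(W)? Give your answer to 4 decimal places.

E[W] = (-2)(0.4) + (4)(0.1) + (7)(0.5) = 3.1
E[W²] = (-2)²(0.4) + (4)²(0.1) + (7)²(0.5) = 27.7
Var(W) = E[W²] − (E[W])² = 27.7 − (3.1)² = 18.09

18.0900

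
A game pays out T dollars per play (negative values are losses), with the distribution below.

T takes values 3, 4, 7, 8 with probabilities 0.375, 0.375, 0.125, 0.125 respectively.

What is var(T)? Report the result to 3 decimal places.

3.250

E[T] = (3)(0.375) + (4)(0.375) + (7)(0.125) + (8)(0.125) = 4.5
E[T²] = (3)²(0.375) + (4)²(0.375) + (7)²(0.125) + (8)²(0.125) = 23.5
var(T) = E[T²] − (E[T])² = 23.5 − (4.5)² = 3.25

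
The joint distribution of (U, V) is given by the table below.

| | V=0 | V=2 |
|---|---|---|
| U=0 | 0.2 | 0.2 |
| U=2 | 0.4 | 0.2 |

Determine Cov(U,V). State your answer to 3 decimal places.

-0.160

E[U] = 1.2,  E[V] = 0.8
E[UV] = 0.8
Cov(U,V) = E[UV] − E[U]E[V] = 0.8 − (1.2)(0.8) = -0.16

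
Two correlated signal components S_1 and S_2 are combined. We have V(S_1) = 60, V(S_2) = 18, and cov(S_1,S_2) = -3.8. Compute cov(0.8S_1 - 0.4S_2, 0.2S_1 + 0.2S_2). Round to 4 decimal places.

cov(0.8S_1 - 0.4S_2, 0.2S_1 + 0.2S_2) = (0.8)(0.2)V(S_1) + (-0.4)(0.2)V(S_2) + [(0.8)(0.2) + (-0.4)(0.2)]cov(S_1,S_2)
= 0.16·60 + -0.08·18 + 0.08·-3.8 = 7.856

7.8560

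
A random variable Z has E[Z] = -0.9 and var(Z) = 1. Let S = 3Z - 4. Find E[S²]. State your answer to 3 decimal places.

E[3Z - 4] = 3·-0.9 − 4 = -6.7
var(3Z - 4) = (3)²·1 = 9
E[S²] = var(S) + (E[S])² = 9 + (-6.7)² = 53.89

53.890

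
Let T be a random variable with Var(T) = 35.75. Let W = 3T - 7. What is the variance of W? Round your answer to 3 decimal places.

321.750

Var(3T - 7) = (3)²·Var(T) = 9·35.75 = 321.75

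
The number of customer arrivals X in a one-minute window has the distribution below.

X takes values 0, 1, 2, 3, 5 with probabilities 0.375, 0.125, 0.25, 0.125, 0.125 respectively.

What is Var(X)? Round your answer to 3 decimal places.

2.734

E[X] = (0)(0.375) + (1)(0.125) + (2)(0.25) + (3)(0.125) + (5)(0.125) = 1.625
E[X²] = (0)²(0.375) + (1)²(0.125) + (2)²(0.25) + (3)²(0.125) + (5)²(0.125) = 5.375
Var(X) = E[X²] − (E[X])² = 5.375 − (1.625)² = 2.734375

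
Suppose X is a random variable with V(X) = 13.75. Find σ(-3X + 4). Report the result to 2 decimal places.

V(-3X + 4) = (-3)²·13.75 = 123.75
σ(-3X + 4) = √123.75 ≈ 11.12

11.12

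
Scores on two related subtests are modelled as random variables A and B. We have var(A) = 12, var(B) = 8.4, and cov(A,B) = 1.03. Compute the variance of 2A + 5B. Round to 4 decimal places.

278.6000

var(2A + 5B) = (2)²·var(A) + (5)²·var(B) + 2·(2)·(5)·cov(A,B)
= 4·12 + 25·8.4 + 20·1.03 = 278.6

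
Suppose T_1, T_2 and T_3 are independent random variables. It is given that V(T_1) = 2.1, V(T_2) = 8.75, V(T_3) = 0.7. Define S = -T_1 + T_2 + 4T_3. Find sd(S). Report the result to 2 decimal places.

4.70

By independence, V(S) = (-1)²V(T_1) + (1)²V(T_2) + (4)²V(T_3)
= (-1)²·2.1 + (1)²·8.75 + (4)²·0.7 = 22.05
sd(S) = √22.05 ≈ 4.70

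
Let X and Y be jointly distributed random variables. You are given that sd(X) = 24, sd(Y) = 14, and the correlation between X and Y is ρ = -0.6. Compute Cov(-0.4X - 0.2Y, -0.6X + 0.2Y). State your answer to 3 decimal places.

122.336

V(X) = (24)² = 576;  V(Y) = (14)² = 196
Cov(X,Y) = ρ·sd(X)·sd(Y) = -0.6·24·14 = -201.6
Cov(-0.4X - 0.2Y, -0.6X + 0.2Y) = (-0.4)(-0.6)V(X) + (-0.2)(0.2)V(Y) + [(-0.4)(0.2) + (-0.2)(-0.6)]Cov(X,Y)
= 0.24·576 + -0.04·196 + 0.04·-201.6 = 122.336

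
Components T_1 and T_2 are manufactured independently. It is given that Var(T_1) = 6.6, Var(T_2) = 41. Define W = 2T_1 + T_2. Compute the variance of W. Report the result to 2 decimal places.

67.40

By independence, Var(W) = (2)²Var(T_1) + (1)²Var(T_2)
= (2)²·6.6 + (1)²·41 = 67.4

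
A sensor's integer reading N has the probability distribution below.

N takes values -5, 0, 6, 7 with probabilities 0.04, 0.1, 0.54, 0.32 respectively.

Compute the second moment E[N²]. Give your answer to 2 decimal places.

E[N²] = (-5)²(0.04) + (0)²(0.1) + (6)²(0.54) + (7)²(0.32) = 36.12

36.12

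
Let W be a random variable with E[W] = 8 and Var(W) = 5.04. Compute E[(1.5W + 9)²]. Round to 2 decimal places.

E[1.5W + 9] = 1.5·8 + 9 = 21
Var(1.5W + 9) = (1.5)²·5.04 = 11.34
E[(1.5W + 9)²] = Var((1.5W + 9)) + (E[(1.5W + 9)])² = 11.34 + (21)² = 452.34

452.34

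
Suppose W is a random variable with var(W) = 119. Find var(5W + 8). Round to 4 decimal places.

var(5W + 8) = (5)²·var(W) = 25·119 = 2975

2975.0000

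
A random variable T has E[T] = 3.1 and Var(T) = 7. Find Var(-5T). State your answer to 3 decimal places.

175.000

Var(-5T) = (-5)²·Var(T) = 25·7 = 175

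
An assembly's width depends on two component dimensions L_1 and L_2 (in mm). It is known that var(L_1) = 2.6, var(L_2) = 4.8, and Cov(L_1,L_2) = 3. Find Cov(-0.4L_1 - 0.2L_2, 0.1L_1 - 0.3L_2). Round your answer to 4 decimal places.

Cov(-0.4L_1 - 0.2L_2, 0.1L_1 - 0.3L_2) = (-0.4)(0.1)var(L_1) + (-0.2)(-0.3)var(L_2) + [(-0.4)(-0.3) + (-0.2)(0.1)]Cov(L_1,L_2)
= -0.04·2.6 + 0.06·4.8 + 0.1·3 = 0.484

0.4840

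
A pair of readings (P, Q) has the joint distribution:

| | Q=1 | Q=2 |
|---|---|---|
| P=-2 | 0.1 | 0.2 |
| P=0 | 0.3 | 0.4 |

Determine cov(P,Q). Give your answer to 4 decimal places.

E[P] = -0.6,  E[Q] = 1.6
E[PQ] = -1
cov(P,Q) = E[PQ] − E[P]E[Q] = -1 − (-0.6)(1.6) = -0.04

-0.0400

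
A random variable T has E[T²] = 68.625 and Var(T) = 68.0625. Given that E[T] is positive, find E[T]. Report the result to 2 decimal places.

(E[T])² = E[T²] − Var(T) = 68.625 − 68.0625 = 0.5625
E[T] = √0.5625 = 0.75

0.75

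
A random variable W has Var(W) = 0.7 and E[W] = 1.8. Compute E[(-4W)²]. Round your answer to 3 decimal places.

63.040

E[-4W] = -4·1.8 = -7.2
Var(-4W) = (-4)²·0.7 = 11.2
E[(-4W)²] = Var((-4W)) + (E[(-4W)])² = 11.2 + (-7.2)² = 63.04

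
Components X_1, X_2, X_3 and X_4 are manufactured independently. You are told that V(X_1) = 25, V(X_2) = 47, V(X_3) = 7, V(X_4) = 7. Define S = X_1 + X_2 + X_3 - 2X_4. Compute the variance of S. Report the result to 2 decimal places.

107.00

By independence, V(S) = (1)²V(X_1) + (1)²V(X_2) + (1)²V(X_3) + (-2)²V(X_4)
= (1)²·25 + (1)²·47 + (1)²·7 + (-2)²·7 = 107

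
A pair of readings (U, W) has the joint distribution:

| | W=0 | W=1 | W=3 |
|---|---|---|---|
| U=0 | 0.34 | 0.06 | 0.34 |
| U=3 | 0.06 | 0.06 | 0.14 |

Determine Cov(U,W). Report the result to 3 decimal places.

E[U] = 0.78,  E[W] = 1.56
E[UW] = 1.44
Cov(U,W) = E[UW] − E[U]E[W] = 1.44 − (0.78)(1.56) = 0.2232

0.223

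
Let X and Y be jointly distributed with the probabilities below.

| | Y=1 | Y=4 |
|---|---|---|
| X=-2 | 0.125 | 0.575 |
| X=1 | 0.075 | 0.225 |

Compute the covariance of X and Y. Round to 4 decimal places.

E[X] = -1.1,  E[Y] = 3.4
E[XY] = -3.875
cov(X,Y) = E[XY] − E[X]E[Y] = -3.875 − (-1.1)(3.4) = -0.135

-0.1350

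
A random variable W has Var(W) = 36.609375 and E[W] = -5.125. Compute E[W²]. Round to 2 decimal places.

62.88

E[W²] = Var(W) + (E[W])² = 36.609375 + (-5.125)² = 62.875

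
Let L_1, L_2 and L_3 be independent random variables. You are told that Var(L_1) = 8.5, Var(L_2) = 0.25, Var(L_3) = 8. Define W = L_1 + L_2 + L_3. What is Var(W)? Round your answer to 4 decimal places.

16.7500

By independence, Var(W) = (1)²Var(L_1) + (1)²Var(L_2) + (1)²Var(L_3)
= (1)²·8.5 + (1)²·0.25 + (1)²·8 = 16.75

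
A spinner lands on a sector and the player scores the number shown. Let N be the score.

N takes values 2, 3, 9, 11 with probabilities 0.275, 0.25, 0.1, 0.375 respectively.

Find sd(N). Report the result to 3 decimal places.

E[N] = (2)(0.275) + (3)(0.25) + (9)(0.1) + (11)(0.375) = 6.325
E[N²] = (2)²(0.275) + (3)²(0.25) + (9)²(0.1) + (11)²(0.375) = 56.825
Var(N) = E[N²] − (E[N])² = 56.825 − (6.325)² = 16.819375
sd(N) = √16.819375 ≈ 4.101

4.101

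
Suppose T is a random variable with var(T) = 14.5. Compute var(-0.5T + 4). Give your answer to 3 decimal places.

var(-0.5T + 4) = (-0.5)²·var(T) = 0.25·14.5 = 3.625

3.625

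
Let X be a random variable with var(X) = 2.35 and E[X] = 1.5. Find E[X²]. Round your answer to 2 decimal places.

E[X²] = var(X) + (E[X])² = 2.35 + (1.5)² = 4.6

4.60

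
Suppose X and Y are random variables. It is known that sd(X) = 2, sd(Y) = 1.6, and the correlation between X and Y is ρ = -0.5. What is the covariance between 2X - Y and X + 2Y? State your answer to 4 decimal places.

-1.9200

Var(X) = (2)² = 4;  Var(Y) = (1.6)² = 2.56
Cov(X,Y) = ρ·sd(X)·sd(Y) = -0.5·2·1.6 = -1.6
Cov(2X - Y, X + 2Y) = (2)(1)Var(X) + (-1)(2)Var(Y) + [(2)(2) + (-1)(1)]Cov(X,Y)
= 2·4 + -2·2.56 + 3·-1.6 = -1.92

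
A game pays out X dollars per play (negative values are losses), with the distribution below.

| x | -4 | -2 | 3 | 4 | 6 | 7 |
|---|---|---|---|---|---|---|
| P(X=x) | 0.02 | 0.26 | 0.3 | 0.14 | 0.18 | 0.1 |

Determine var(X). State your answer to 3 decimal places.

E[X] = (-4)(0.02) + (-2)(0.26) + (3)(0.3) + (4)(0.14) + (6)(0.18) + (7)(0.1) = 2.64
E[X²] = (-4)²(0.02) + (-2)²(0.26) + (3)²(0.3) + (4)²(0.14) + (6)²(0.18) + (7)²(0.1) = 17.68
var(X) = E[X²] − (E[X])² = 17.68 − (2.64)² = 10.7104

10.710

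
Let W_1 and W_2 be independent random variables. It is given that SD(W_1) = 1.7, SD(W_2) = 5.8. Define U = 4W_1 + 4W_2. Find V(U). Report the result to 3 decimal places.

584.480

V(W_1) = 2.89, V(W_2) = 33.64
By independence, V(U) = (4)²V(W_1) + (4)²V(W_2)
= (4)²·2.89 + (4)²·33.64 = 584.48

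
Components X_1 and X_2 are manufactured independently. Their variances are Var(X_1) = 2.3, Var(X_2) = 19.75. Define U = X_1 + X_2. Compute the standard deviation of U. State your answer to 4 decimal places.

By independence, Var(U) = (1)²Var(X_1) + (1)²Var(X_2)
= (1)²·2.3 + (1)²·19.75 = 22.05
σ(U) = √22.05 ≈ 4.6957

4.6957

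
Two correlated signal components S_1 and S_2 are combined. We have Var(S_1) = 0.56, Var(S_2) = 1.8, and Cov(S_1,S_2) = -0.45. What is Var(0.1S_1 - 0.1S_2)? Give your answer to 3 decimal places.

0.033

Var(0.1S_1 - 0.1S_2) = (0.1)²·Var(S_1) + (-0.1)²·Var(S_2) + 2·(0.1)·(-0.1)·Cov(S_1,S_2)
= 0.01·0.56 + 0.01·1.8 + -0.02·-0.45 = 0.0326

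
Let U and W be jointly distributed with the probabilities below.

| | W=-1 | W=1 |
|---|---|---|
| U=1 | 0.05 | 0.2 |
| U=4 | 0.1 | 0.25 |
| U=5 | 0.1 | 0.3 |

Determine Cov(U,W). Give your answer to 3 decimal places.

-0.075

E[U] = 3.65,  E[W] = 0.5
E[UW] = 1.75
Cov(U,W) = E[UW] − E[U]E[W] = 1.75 − (3.65)(0.5) = -0.075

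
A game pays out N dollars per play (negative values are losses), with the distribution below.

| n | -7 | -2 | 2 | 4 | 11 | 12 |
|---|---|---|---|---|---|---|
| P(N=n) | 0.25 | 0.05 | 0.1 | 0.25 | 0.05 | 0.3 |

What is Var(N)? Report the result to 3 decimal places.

E[N] = (-7)(0.25) + (-2)(0.05) + (2)(0.1) + (4)(0.25) + (11)(0.05) + (12)(0.3) = 3.5
E[N²] = (-7)²(0.25) + (-2)²(0.05) + (2)²(0.1) + (4)²(0.25) + (11)²(0.05) + (12)²(0.3) = 66.1
Var(N) = E[N²] − (E[N])² = 66.1 − (3.5)² = 53.85

53.850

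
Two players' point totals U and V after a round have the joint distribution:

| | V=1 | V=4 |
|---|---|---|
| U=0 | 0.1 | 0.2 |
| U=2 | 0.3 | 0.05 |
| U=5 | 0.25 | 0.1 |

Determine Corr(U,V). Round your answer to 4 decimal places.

E[U] = 2.45,  E[V] = 2.05
E[UV] = 4.25
Cov(U,V) = E[UV] − E[U]E[V] = 4.25 − (2.45)(2.05) = -0.7725
Var(U) = 4.1475,  Var(V) = 2.0475
ρ = -0.7725 / √(4.1475·2.0475) ≈ -0.2651

-0.2651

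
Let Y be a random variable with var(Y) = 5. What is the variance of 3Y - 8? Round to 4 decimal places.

var(3Y - 8) = (3)²·var(Y) = 9·5 = 45

45.0000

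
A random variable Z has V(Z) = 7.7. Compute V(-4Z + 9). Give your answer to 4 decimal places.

123.2000

V(-4Z + 9) = (-4)²·V(Z) = 16·7.7 = 123.2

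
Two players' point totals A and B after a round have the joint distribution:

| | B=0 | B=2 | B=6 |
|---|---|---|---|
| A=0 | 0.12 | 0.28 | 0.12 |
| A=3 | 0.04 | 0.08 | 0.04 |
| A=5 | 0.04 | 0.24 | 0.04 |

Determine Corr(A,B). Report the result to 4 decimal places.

E[A] = 2.08,  E[B] = 2.4
E[AB] = 4.8
cov(A,B) = E[AB] − E[A]E[B] = 4.8 − (2.08)(2.4) = -0.192
Var(A) = 5.1136,  Var(B) = 3.84
ρ = -0.192 / √(5.1136·3.84) ≈ -0.0433

-0.0433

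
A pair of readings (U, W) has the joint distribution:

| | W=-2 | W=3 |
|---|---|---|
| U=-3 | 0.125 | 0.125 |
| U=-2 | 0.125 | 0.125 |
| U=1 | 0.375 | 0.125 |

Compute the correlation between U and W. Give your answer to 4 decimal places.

E[U] = -0.75,  E[W] = -0.125
E[UW] = -1
Cov(U,W) = E[UW] − E[U]E[W] = -1 − (-0.75)(-0.125) = -1.09375
Var(U) = 3.1875,  Var(W) = 5.859375
ρ = -1.09375 / √(3.1875·5.859375) ≈ -0.2531

-0.2531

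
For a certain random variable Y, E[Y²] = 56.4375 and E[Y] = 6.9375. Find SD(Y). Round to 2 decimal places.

Var(Y) = 56.4375 − (6.9375)² = 8.30859375
SD(Y) = √8.30859375 ≈ 2.88

2.88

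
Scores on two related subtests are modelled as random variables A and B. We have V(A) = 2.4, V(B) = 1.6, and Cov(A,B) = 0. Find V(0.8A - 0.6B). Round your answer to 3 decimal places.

2.112

V(0.8A - 0.6B) = (0.8)²·V(A) + (-0.6)²·V(B) + 2·(0.8)·(-0.6)·Cov(A,B)
= 0.64·2.4 + 0.36·1.6 + -0.96·0 = 2.112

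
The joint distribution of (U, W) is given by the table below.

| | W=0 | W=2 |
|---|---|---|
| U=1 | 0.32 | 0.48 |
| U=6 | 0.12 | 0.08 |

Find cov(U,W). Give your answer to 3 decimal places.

-0.320

E[U] = 2,  E[W] = 1.12
E[UW] = 1.92
cov(U,W) = E[UW] − E[U]E[W] = 1.92 − (2)(1.12) = -0.32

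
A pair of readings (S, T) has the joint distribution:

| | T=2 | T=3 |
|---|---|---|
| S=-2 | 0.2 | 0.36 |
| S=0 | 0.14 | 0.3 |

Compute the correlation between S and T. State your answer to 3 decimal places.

0.041

E[S] = -1.12,  E[T] = 2.66
E[ST] = -2.96
Cov(S,T) = E[ST] − E[S]E[T] = -2.96 − (-1.12)(2.66) = 0.0192
var(S) = 0.9856,  var(T) = 0.2244
ρ = 0.0192 / √(0.9856·0.2244) ≈ 0.041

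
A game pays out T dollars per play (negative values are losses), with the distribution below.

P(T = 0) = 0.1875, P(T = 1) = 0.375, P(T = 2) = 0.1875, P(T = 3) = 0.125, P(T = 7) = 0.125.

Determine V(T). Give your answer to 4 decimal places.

E[T] = (0)(0.1875) + (1)(0.375) + (2)(0.1875) + (3)(0.125) + (7)(0.125) = 2
E[T²] = (0)²(0.1875) + (1)²(0.375) + (2)²(0.1875) + (3)²(0.125) + (7)²(0.125) = 8.375
V(T) = E[T²] − (E[T])² = 8.375 − (2)² = 4.375

4.3750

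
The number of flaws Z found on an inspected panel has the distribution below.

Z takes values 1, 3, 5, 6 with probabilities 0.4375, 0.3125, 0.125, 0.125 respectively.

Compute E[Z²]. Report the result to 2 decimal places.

10.88

E[Z²] = (1)²(0.4375) + (3)²(0.3125) + (5)²(0.125) + (6)²(0.125) = 10.875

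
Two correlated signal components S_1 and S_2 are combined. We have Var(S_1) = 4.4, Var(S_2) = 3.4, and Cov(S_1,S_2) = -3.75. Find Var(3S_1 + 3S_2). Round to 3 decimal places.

Var(3S_1 + 3S_2) = (3)²·Var(S_1) + (3)²·Var(S_2) + 2·(3)·(3)·Cov(S_1,S_2)
= 9·4.4 + 9·3.4 + 18·-3.75 = 2.7

2.700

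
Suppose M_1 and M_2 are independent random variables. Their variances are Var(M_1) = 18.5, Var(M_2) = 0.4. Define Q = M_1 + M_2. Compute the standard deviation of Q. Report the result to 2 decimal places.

By independence, Var(Q) = (1)²Var(M_1) + (1)²Var(M_2)
= (1)²·18.5 + (1)²·0.4 = 18.9
SD(Q) = √18.9 ≈ 4.35

4.35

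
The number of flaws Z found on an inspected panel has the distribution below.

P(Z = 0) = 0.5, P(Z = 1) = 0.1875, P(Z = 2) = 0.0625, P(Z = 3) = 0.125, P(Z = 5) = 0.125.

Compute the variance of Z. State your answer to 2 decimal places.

2.96

E[Z] = (0)(0.5) + (1)(0.1875) + (2)(0.0625) + (3)(0.125) + (5)(0.125) = 1.3125
E[Z²] = (0)²(0.5) + (1)²(0.1875) + (2)²(0.0625) + (3)²(0.125) + (5)²(0.125) = 4.6875
var(Z) = E[Z²] − (E[Z])² = 4.6875 − (1.3125)² = 2.96484375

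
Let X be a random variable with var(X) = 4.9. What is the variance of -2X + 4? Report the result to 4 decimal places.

var(-2X + 4) = (-2)²·var(X) = 4·4.9 = 19.6

19.6000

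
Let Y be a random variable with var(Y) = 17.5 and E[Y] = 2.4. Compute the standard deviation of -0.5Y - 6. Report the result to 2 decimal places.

2.09

var(-0.5Y - 6) = (-0.5)²·17.5 = 4.375
sd(-0.5Y - 6) = √4.375 ≈ 2.09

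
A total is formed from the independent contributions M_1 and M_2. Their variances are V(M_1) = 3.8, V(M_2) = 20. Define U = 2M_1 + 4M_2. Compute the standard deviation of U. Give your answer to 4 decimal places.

18.3085

By independence, V(U) = (2)²V(M_1) + (4)²V(M_2)
= (2)²·3.8 + (4)²·20 = 335.2
SD(U) = √335.2 ≈ 18.3085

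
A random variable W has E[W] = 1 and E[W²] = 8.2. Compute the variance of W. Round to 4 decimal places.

var(W) = 8.2 − (1)² = 7.2

7.2000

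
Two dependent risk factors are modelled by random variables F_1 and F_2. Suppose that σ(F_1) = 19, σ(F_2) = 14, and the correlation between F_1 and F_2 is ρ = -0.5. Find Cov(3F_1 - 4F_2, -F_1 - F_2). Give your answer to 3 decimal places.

-432.000

Var(F_1) = (19)² = 361;  Var(F_2) = (14)² = 196
Cov(F_1,F_2) = ρ·σ(F_1)·σ(F_2) = -0.5·19·14 = -133
Cov(3F_1 - 4F_2, -F_1 - F_2) = (3)(-1)Var(F_1) + (-4)(-1)Var(F_2) + [(3)(-1) + (-4)(-1)]Cov(F_1,F_2)
= -3·361 + 4·196 + 1·-133 = -432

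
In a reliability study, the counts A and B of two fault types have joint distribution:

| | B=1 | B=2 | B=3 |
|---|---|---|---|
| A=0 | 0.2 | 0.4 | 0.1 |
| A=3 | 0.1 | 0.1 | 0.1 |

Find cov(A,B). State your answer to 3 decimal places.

E[A] = 0.9,  E[B] = 1.9
E[AB] = 1.8
cov(A,B) = E[AB] − E[A]E[B] = 1.8 − (0.9)(1.9) = 0.09

0.090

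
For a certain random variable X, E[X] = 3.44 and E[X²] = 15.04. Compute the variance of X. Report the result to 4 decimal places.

V(X) = 15.04 − (3.44)² = 3.2064

3.2064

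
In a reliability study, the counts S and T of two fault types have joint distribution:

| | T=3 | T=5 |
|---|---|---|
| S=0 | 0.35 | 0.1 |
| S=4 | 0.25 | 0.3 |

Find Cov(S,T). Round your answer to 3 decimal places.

0.640

E[S] = 2.2,  E[T] = 3.8
E[ST] = 9
Cov(S,T) = E[ST] − E[S]E[T] = 9 − (2.2)(3.8) = 0.64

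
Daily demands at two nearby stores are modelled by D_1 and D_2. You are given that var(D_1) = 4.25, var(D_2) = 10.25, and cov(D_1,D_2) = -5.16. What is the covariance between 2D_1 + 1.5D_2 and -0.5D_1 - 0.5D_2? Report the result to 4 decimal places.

cov(2D_1 + 1.5D_2, -0.5D_1 - 0.5D_2) = (2)(-0.5)var(D_1) + (1.5)(-0.5)var(D_2) + [(2)(-0.5) + (1.5)(-0.5)]cov(D_1,D_2)
= -1·4.25 + -0.75·10.25 + -1.75·-5.16 = -2.9075

-2.9075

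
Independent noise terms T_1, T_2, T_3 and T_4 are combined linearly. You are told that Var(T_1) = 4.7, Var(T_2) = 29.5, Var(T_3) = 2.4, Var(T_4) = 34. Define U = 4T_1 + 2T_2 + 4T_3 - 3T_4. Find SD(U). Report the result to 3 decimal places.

By independence, Var(U) = (4)²Var(T_1) + (2)²Var(T_2) + (4)²Var(T_3) + (-3)²Var(T_4)
= (4)²·4.7 + (2)²·29.5 + (4)²·2.4 + (-3)²·34 = 537.6
SD(U) = √537.6 ≈ 23.186

23.186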